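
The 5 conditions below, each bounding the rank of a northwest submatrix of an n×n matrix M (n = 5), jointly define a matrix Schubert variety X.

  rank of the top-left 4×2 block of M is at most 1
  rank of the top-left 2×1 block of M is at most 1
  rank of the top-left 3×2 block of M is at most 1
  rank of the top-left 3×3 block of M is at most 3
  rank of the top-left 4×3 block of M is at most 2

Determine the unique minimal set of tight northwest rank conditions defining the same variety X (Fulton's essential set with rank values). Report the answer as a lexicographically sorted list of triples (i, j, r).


Propagating the 5 rank bounds to every northwest block:

  row 1: 1  1  1  1  1
  row 2: 1  1  2  2  2
  row 3: 1  1  2  3  3
  row 4: 1  1  2  3  4
  row 5: 1  2  3  4  5

hence w(1..5) = (1, 3, 4, 5, 2).

1 SE-corner of the 3-cell Rothe diagram gives Ess(w):

[(4, 2, 1)]


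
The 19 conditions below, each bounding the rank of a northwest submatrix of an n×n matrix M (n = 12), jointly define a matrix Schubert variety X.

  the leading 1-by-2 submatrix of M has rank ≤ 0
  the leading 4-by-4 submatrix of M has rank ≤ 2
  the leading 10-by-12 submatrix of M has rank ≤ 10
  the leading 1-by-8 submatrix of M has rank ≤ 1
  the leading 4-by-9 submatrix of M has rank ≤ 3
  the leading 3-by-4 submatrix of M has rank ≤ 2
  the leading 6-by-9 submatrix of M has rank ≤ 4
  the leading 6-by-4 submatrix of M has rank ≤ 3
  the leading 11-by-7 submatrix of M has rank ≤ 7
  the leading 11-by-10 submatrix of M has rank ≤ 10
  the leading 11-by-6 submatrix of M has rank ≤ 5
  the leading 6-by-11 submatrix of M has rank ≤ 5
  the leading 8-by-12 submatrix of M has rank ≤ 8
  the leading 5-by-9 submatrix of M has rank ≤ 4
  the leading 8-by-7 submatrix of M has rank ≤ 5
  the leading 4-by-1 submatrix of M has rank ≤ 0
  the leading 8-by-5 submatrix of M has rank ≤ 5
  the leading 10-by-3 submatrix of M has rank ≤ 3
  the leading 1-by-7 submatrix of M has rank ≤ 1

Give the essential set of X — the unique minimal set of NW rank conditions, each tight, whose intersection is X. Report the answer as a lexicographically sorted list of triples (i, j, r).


Recovering R(i,j) via the rank-extension bound from the 19 conditions:

  R[1]: 0, 0, 1, 1, 1, 1, 1, 1, 1, 1, 1, 1
  R[2]: 0, 1, 2, 2, 2, 2, 2, 2, 2, 2, 2, 2
  R[3]: 0, 1, 2, 2, 3, 3, 3, 3, 3, 3, 3, 3
  R[4]: 0, 1, 2, 2, 3, 3, 3, 3, 3, 4, 4, 4
  R[5]: 1, 2, 3, 3, 4, 4, 4, 4, 4, 5, 5, 5
  R[6]: 1, 2, 3, 3, 4, 4, 4, 4, 4, 5, 5, 6
  R[7]: 1, 2, 3, 4, 5, 5, 5, 5, 5, 6, 6, 7
  R[8]: 1, 2, 3, 4, 5, 5, 5, 6, 6, 7, 7, 8
  R[9]: 1, 2, 3, 4, 5, 5, 6, 7, 7, 8, 8, 9
  R[10]: 1, 2, 3, 4, 5, 5, 6, 7, 8, 9, 9, 10
  R[11]: 1, 2, 3, 4, 5, 5, 6, 7, 8, 9, 10, 11
  R[12]: 1, 2, 3, 4, 5, 6, 7, 8, 9, 10, 11, 12

hence w(1..12) = (3, 2, 5, 10, 1, 12, 4, 8, 7, 9, 11, 6).

Rothe diagram D(w) (22 cells), 9 SE-corners (essential conditions):

[(1, 2, 0), (4, 1, 0), (4, 4, 2), (4, 9, 3), (6, 4, 3), (6, 9, 4), (6, 11, 5), (8, 7, 5), (11, 6, 5)]


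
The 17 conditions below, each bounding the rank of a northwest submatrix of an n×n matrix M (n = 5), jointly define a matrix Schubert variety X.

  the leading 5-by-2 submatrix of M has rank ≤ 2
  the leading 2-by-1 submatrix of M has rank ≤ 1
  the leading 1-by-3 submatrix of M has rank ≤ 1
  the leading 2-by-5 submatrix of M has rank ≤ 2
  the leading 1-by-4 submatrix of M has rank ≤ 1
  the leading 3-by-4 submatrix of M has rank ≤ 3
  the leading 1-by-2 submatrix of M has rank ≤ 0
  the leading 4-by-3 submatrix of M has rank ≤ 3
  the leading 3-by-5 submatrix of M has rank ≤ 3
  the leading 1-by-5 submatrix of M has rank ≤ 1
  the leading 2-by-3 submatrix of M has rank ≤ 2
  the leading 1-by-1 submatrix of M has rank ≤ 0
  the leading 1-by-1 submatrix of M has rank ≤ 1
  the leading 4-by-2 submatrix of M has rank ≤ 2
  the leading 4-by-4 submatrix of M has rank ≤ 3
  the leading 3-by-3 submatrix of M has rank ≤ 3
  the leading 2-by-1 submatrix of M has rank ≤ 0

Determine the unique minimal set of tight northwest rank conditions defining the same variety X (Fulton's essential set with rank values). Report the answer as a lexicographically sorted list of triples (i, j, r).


Recovering R(i,j) via the rank-extension bound from the 17 conditions:

  i=1: 0 0 1 1 1
  i=2: 0 1 2 2 2
  i=3: 1 2 3 3 3
  i=4: 1 2 3 3 4
  i=5: 1 2 3 4 5

the unique w with this rank table is (3, 2, 1, 5, 4).

D(w) has 4 cells with 3 SE-corners; essential set:

[(1, 2, 0), (2, 1, 0), (4, 4, 3)]


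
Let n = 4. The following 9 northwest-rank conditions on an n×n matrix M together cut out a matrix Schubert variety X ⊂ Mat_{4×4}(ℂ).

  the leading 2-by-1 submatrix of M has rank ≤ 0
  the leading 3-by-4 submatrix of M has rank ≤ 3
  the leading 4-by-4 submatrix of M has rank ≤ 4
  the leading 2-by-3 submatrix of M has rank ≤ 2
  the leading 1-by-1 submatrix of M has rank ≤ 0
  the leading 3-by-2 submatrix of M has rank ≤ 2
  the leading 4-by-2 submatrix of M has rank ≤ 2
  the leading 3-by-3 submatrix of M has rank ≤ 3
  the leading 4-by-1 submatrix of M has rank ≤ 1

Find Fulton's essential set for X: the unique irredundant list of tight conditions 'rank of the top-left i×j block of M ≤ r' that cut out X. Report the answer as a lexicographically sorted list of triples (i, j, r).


Recovering R(i,j) via the rank-extension bound from the 9 conditions:

  0, 1, 1, 1
  0, 1, 2, 2
  1, 2, 3, 3
  1, 2, 3, 4

giving w = (2, 3, 1, 4) via Δ²R.

|D(w)|=2, |Ess(w)|=1:

[(2, 1, 0)]


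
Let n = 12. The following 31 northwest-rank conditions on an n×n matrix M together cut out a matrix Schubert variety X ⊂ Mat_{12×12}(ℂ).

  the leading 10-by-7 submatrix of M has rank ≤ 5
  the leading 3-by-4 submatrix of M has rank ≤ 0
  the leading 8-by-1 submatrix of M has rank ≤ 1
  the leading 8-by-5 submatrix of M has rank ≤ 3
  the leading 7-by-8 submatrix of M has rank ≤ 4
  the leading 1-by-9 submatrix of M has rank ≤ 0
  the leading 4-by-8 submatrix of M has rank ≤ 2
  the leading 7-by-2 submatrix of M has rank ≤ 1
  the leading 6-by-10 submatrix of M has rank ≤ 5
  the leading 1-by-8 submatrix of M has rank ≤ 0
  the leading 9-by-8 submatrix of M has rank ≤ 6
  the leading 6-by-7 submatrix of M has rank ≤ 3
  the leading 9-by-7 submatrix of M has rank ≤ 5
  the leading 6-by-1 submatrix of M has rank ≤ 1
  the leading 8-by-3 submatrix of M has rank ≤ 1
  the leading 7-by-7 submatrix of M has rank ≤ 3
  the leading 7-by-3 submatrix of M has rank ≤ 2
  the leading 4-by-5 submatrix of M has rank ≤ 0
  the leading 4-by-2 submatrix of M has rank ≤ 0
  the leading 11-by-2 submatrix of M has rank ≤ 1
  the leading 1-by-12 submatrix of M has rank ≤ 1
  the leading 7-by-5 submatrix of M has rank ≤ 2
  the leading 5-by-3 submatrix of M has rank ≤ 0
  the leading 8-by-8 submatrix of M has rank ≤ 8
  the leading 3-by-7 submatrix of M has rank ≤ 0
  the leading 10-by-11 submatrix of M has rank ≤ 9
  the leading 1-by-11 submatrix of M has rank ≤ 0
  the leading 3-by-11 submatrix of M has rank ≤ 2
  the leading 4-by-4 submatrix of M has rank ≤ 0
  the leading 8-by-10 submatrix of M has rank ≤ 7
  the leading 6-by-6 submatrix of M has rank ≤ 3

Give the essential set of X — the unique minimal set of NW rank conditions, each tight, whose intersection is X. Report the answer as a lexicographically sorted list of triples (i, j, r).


Rank table r_w(12×12) implied by the 31 constraints:

  R[1]: 0  0  0  0  0  0  0  0  0  0  0  1
  R[2]: 0  0  0  0  0  0  0  1  1  1  1  2
  R[3]: 0  0  0  0  0  0  0  1  2  2  2  3
  R[4]: 0  0  0  0  0  1  1  2  3  3  3  4
  R[5]: 0  0  0  1  1  2  2  3  4  4  4  5
  R[6]: 1  1  1  2  2  3  3  4  5  5  5  6
  R[7]: 1  1  1  2  2  3  3  4  5  6  6  7
  R[8]: 1  1  1  2  3  4  4  5  6  7  7  8
  R[9]: 1  1  2  3  4  5  5  6  7  8  8  9
  R[10]: 1  1  2  3  4  5  5  6  7  8  9  10
  R[11]: 1  1  2  3  4  5  6  7  8  9  10  11
  R[12]: 1  2  3  4  5  6  7  8  9  10  11  12

second differences of R give the permutation w = (12, 8, 9, 6, 4, 1, 10, 5, 3, 11, 7, 2).

9 SE-corners of the 43-cell Rothe diagram give Ess(w):

[(1, 11, 0), (3, 7, 0), (4, 5, 0), (5, 3, 0), (7, 5, 2), (7, 7, 3), (8, 3, 1), (10, 7, 5), (11, 2, 1)]


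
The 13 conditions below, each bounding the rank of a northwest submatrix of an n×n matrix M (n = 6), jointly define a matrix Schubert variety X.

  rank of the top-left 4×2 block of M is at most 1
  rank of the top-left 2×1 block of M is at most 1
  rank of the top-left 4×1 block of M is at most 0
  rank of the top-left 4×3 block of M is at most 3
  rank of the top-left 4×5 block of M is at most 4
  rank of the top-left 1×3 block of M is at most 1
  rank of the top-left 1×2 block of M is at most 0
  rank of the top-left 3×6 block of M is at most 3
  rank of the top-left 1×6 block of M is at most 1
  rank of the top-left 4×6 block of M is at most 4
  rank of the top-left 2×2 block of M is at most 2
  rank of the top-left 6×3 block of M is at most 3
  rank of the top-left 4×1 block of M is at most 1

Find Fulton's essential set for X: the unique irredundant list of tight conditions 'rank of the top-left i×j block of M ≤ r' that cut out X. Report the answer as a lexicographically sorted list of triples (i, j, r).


The tightest implied rank at each (i,j), from the 13 conditions:

  row 1: 0 0 1 1 1 1
  row 2: 0 1 2 2 2 2
  row 3: 0 1 2 3 3 3
  row 4: 0 1 2 3 4 4
  row 5: 1 2 3 4 5 5
  row 6: 1 2 3 4 5 6

second differences of R give the permutation w = (3, 2, 4, 5, 1, 6).

2 SE-corners of the 5-cell Rothe diagram give Ess(w):

[(1, 2, 0), (4, 1, 0)]


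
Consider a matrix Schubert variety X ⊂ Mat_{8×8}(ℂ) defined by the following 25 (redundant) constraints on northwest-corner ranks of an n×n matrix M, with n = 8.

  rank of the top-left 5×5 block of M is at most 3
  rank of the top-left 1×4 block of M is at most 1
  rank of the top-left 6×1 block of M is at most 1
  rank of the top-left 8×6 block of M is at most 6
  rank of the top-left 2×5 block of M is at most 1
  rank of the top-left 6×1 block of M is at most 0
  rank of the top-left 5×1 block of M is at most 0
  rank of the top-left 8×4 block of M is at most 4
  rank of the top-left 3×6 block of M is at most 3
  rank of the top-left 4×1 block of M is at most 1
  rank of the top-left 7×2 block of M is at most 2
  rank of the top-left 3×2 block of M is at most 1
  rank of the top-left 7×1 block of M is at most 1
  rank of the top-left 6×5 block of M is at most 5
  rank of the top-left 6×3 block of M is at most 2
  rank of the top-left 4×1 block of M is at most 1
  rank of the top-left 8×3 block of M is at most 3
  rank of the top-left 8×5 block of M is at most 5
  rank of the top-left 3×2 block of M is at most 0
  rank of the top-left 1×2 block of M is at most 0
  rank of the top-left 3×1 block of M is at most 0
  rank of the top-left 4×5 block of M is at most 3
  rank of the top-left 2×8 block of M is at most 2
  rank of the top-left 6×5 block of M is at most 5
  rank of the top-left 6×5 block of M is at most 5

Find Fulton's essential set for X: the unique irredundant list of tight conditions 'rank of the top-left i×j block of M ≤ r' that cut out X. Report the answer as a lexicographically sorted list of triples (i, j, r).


Propagating the 25 rank bounds to every northwest block:

  R[1]: 0, 0, 1, 1, 1, 1, 1, 1
  R[2]: 0, 0, 1, 1, 1, 2, 2, 2
  R[3]: 0, 0, 1, 2, 2, 3, 3, 3
  R[4]: 0, 1, 2, 3, 3, 4, 4, 4
  R[5]: 0, 1, 2, 3, 3, 4, 5, 5
  R[6]: 0, 1, 2, 3, 4, 5, 6, 6
  R[7]: 1, 2, 3, 4, 5, 6, 7, 7
  R[8]: 1, 2, 3, 4, 5, 6, 7, 8

the unique w with this rank table is (3, 6, 4, 2, 7, 5, 1, 8).

ℓ(w)=12; the 4 essential cells (i,j,r):

[(2, 5, 1), (3, 2, 0), (5, 5, 3), (6, 1, 0)]


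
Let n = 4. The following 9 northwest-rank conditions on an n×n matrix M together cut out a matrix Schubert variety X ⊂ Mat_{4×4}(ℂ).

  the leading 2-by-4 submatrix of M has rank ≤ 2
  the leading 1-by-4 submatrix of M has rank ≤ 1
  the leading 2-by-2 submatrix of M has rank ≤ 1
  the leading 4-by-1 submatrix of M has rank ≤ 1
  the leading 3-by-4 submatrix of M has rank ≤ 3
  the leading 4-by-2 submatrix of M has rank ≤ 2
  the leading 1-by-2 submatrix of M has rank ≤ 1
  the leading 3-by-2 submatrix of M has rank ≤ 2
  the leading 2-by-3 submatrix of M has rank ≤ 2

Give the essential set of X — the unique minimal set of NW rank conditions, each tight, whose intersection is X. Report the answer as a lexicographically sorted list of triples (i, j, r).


Recovering R(i,j) via the rank-extension bound from the 9 conditions:

  i=1: 1 | 1 | 1 | 1
  i=2: 1 | 1 | 2 | 2
  i=3: 1 | 2 | 3 | 3
  i=4: 1 | 2 | 3 | 4

so w = (1, 3, 2, 4).

1 SE-corner of the 1-cell Rothe diagram gives Ess(w):

[(2, 2, 1)]


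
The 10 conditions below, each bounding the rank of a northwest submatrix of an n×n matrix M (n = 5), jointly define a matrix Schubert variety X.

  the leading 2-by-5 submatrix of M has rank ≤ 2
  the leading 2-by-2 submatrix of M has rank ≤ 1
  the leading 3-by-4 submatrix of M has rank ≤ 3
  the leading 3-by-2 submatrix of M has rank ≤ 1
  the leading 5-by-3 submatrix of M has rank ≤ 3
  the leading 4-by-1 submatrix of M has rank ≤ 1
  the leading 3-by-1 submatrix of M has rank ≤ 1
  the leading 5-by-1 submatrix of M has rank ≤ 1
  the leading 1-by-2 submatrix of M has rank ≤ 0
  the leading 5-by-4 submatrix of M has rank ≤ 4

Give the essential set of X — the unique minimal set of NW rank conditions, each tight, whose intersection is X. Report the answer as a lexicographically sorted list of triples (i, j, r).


Recovering R(i,j) via the rank-extension bound from the 10 conditions:

  0, 0, 1, 1, 1
  1, 1, 2, 2, 2
  1, 1, 2, 3, 3
  1, 2, 3, 4, 4
  1, 2, 3, 4, 5

second differences of R give the permutation w = (3, 1, 4, 2, 5).

ℓ(w)=3; the 2 essential cells (i,j,r):

[(1, 2, 0), (3, 2, 1)]


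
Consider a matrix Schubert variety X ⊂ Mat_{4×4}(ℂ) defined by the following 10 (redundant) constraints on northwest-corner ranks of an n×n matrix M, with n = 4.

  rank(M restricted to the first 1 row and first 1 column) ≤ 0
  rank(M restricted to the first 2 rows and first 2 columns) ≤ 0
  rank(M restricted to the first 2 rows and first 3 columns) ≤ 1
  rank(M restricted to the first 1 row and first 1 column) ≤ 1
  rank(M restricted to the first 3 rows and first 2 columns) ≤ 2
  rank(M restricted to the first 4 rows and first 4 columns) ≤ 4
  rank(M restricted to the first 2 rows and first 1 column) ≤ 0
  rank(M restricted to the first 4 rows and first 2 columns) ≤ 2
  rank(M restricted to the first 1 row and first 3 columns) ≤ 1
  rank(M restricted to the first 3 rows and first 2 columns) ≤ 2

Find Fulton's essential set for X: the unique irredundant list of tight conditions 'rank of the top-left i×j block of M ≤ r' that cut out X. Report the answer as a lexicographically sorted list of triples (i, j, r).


Propagating the 10 rank bounds to every northwest block:

  i=1: 0 0 1 1
  i=2: 0 0 1 2
  i=3: 1 1 2 3
  i=4: 1 2 3 4

hence w(1..4) = (3, 4, 1, 2).

ℓ(w)=4; the 1 essential cell (i,j,r):

[(2, 2, 0)]


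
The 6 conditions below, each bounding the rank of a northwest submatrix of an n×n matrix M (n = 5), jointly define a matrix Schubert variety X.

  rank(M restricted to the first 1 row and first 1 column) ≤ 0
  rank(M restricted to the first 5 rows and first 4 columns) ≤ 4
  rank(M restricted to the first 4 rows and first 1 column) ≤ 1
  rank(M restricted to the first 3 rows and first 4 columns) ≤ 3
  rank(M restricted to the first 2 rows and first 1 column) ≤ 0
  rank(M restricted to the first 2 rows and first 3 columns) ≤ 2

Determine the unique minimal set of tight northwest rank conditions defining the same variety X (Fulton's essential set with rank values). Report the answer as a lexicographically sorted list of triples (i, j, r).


Reconstructing r_w from the 6 given conditions:

  R[1]: 0 | 1 | 1 | 1 | 1
  R[2]: 0 | 1 | 2 | 2 | 2
  R[3]: 1 | 2 | 3 | 3 | 3
  R[4]: 1 | 2 | 3 | 4 | 4
  R[5]: 1 | 2 | 3 | 4 | 5

so w = (2, 3, 1, 4, 5).

Rothe diagram D(w) (2 cells), 1 SE-corner (essential condition):

[(2, 1, 0)]


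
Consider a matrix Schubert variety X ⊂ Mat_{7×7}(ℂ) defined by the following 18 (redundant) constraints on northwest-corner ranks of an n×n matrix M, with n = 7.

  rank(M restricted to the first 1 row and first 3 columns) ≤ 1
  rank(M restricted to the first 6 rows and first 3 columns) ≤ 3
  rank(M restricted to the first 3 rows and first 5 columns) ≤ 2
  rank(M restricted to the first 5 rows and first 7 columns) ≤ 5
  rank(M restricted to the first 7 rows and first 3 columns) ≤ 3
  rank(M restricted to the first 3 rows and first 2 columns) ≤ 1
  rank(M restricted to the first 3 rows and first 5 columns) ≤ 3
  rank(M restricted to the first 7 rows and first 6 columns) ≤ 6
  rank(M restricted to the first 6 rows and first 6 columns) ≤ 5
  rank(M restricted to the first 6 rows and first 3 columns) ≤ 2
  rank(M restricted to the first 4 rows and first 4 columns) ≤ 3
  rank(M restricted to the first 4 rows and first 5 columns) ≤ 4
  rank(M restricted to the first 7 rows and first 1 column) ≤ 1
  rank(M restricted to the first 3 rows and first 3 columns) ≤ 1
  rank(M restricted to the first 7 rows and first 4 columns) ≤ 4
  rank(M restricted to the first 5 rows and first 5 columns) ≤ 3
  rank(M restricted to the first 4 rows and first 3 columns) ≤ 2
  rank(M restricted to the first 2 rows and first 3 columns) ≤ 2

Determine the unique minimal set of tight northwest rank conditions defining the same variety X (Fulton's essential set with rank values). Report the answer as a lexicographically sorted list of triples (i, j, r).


Rank table r_w(7×7) implied by the 18 constraints:

  row 1: 1  1  1  1  1  1  1
  row 2: 1  1  1  2  2  2  2
  row 3: 1  1  1  2  2  3  3
  row 4: 1  2  2  3  3  4  4
  row 5: 1  2  2  3  3  4  5
  row 6: 1  2  2  3  4  5  6
  row 7: 1  2  3  4  5  6  7

hence w(1..7) = (1, 4, 6, 2, 7, 5, 3).

ℓ(w)=8; the 4 essential cells (i,j,r):

[(3, 3, 1), (3, 5, 2), (5, 5, 3), (6, 3, 2)]


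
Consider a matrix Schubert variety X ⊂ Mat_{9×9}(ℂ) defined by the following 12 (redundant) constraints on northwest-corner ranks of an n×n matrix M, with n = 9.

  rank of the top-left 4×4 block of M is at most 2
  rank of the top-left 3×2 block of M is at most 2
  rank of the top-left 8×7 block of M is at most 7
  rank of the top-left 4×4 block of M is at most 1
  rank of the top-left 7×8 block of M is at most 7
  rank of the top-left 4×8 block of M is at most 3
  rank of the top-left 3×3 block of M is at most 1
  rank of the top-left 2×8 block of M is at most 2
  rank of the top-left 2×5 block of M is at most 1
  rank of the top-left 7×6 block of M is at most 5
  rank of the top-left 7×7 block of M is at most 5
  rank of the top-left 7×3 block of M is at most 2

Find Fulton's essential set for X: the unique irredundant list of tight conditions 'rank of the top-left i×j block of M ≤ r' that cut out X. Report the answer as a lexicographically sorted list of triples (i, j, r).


Propagating the 12 rank bounds to every northwest block:

  1  1  1  1  1  1  1  1  1
  1  1  1  1  1  2  2  2  2
  1  1  1  1  2  3  3  3  3
  1  1  1  1  2  3  3  3  4
  1  2  2  2  3  4  4  4  5
  1  2  2  3  4  5  5  5  6
  1  2  2  3  4  5  5  6  7
  1  2  3  4  5  6  6  7  8
  1  2  3  4  5  6  7  8  9

reading off 1-entries of Δ²R: w = (1, 6, 5, 9, 2, 4, 8, 3, 7).

D(w) has 15 cells with 5 SE-corners; essential set:

[(2, 5, 1), (4, 4, 1), (4, 8, 3), (7, 3, 2), (7, 7, 5)]


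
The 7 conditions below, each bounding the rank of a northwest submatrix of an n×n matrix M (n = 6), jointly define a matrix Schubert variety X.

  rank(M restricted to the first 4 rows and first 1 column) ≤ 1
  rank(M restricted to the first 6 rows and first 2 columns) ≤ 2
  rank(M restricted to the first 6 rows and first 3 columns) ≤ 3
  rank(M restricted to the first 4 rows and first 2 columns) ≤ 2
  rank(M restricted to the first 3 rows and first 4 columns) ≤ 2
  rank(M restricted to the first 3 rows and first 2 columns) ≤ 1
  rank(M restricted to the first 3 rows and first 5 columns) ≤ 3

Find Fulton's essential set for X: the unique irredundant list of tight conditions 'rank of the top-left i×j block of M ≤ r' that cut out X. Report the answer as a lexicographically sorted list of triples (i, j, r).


Reconstructing r_w from the 7 given conditions:

  1 1 1 1 1 1
  1 1 2 2 2 2
  1 1 2 2 3 3
  1 2 3 3 4 4
  1 2 3 4 5 5
  1 2 3 4 5 6

second differences of R give the permutation w = (1, 3, 5, 2, 4, 6).

|D(w)|=3, |Ess(w)|=2:

[(3, 2, 1), (3, 4, 2)]


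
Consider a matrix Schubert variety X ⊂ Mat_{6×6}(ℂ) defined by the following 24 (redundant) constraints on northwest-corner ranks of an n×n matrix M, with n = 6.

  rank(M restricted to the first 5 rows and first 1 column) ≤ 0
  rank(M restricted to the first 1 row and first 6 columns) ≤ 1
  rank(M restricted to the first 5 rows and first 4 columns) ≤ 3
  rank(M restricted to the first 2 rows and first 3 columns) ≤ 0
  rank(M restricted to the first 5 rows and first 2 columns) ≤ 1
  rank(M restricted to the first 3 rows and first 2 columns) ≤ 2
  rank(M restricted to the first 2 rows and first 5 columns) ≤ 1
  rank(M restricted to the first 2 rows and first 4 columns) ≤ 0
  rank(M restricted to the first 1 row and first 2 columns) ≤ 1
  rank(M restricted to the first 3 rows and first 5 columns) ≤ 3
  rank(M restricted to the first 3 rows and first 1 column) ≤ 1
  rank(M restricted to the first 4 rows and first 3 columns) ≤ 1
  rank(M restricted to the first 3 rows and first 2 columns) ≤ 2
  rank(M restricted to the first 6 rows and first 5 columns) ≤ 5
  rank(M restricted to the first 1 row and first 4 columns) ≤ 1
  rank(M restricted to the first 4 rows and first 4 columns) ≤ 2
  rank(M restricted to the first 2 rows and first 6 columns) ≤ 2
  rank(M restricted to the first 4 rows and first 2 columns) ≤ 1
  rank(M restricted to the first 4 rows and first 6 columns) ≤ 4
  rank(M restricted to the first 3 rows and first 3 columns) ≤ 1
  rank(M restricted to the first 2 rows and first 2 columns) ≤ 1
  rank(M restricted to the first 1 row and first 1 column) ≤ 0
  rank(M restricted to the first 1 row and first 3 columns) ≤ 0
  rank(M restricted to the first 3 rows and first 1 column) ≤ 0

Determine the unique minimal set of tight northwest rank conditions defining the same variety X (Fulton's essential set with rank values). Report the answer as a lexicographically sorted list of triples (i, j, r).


Rank table r_w(6×6) implied by the 24 constraints:

  row 1: 0 | 0 | 0 | 0 | 1 | 1
  row 2: 0 | 0 | 0 | 0 | 1 | 2
  row 3: 0 | 1 | 1 | 1 | 2 | 3
  row 4: 0 | 1 | 1 | 2 | 3 | 4
  row 5: 0 | 1 | 2 | 3 | 4 | 5
  row 6: 1 | 2 | 3 | 4 | 5 | 6

second differences of R give the permutation w = (5, 6, 2, 4, 3, 1).

Fulton essential set (3 of the 12 Rothe cells):

[(2, 4, 0), (4, 3, 1), (5, 1, 0)]


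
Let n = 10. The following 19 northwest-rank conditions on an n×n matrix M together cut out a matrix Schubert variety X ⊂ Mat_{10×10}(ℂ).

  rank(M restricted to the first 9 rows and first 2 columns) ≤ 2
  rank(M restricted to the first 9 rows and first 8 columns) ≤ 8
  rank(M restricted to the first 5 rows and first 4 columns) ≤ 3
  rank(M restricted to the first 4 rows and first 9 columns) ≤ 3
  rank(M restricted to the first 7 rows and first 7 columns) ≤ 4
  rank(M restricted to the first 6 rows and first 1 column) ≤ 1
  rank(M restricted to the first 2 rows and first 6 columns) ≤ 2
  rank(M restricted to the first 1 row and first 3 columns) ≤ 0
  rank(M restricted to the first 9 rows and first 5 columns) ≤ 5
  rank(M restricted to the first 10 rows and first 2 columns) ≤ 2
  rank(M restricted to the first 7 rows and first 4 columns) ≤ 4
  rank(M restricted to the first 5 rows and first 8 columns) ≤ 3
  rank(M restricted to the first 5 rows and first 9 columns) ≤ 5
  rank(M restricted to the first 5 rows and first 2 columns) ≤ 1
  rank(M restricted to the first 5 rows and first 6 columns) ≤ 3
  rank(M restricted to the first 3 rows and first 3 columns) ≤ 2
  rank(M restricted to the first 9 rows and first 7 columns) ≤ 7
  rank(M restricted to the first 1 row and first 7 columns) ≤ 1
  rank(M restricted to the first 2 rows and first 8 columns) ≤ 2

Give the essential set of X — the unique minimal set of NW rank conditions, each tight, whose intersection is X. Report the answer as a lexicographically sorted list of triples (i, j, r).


Computing R[i][j] = min implied NW-rank bound (n=10, 19 conditions):

  row 1: 0 0 0 1 1 1 1 1 1 1
  row 2: 1 1 1 2 2 2 2 2 2 2
  row 3: 1 1 2 3 3 3 3 3 3 3
  row 4: 1 1 2 3 3 3 3 3 3 4
  row 5: 1 1 2 3 3 3 3 3 4 5
  row 6: 1 2 3 4 4 4 4 4 5 6
  row 7: 1 2 3 4 4 4 4 5 6 7
  row 8: 1 2 3 4 5 5 5 6 7 8
  row 9: 1 2 3 4 5 6 6 7 8 9
  row 10: 1 2 3 4 5 6 7 8 9 10

reading off 1-entries of Δ²R: w = (4, 1, 3, 10, 9, 2, 8, 5, 6, 7).

ℓ(w)=18; the 5 essential cells (i,j,r):

[(1, 3, 0), (4, 9, 3), (5, 2, 1), (5, 8, 3), (7, 7, 4)]


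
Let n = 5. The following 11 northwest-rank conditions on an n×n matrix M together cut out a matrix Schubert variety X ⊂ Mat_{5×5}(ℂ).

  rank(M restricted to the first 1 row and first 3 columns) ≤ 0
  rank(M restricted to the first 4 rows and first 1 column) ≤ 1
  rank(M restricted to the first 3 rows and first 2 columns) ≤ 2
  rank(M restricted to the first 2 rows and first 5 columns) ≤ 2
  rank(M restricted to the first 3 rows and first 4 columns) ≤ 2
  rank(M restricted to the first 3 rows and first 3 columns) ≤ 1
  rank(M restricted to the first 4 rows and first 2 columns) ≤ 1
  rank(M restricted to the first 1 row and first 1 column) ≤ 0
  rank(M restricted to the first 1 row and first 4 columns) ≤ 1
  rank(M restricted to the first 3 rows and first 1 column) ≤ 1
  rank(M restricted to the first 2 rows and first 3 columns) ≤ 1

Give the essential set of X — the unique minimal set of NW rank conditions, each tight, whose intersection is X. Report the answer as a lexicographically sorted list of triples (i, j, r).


Recovering R(i,j) via the rank-extension bound from the 11 conditions:

  R[1]: 0, 0, 0, 1, 1
  R[2]: 1, 1, 1, 2, 2
  R[3]: 1, 1, 1, 2, 3
  R[4]: 1, 1, 2, 3, 4
  R[5]: 1, 2, 3, 4, 5

reading off 1-entries of Δ²R: w = (4, 1, 5, 3, 2).

ℓ(w)=6; the 3 essential cells (i,j,r):

[(1, 3, 0), (3, 3, 1), (4, 2, 1)]


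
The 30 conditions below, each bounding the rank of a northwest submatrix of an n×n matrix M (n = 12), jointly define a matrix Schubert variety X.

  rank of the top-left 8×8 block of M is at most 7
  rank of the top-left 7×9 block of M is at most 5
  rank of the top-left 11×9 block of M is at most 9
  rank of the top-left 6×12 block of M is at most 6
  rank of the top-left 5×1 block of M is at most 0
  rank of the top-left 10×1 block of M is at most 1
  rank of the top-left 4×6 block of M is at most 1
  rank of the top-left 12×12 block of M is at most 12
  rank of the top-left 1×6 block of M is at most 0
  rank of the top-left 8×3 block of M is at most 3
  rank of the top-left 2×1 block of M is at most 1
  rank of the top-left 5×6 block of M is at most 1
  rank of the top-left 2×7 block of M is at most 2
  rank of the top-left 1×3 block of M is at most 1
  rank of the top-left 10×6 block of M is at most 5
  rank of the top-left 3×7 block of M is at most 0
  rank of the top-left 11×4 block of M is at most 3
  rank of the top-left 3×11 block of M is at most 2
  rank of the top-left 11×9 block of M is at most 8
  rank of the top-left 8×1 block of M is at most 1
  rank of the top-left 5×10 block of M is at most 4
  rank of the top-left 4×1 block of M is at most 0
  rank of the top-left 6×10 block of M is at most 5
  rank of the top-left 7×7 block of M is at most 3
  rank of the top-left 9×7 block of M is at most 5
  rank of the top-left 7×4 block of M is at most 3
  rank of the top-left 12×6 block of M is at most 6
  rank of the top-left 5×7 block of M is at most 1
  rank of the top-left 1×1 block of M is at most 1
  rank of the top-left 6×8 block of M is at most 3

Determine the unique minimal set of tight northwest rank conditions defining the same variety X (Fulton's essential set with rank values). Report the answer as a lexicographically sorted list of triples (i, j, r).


Reconstructing r_w from the 30 given conditions:

  0  0  0  0  0  0  0  1  1  1  1  1
  0  0  0  0  0  0  0  1  2  2  2  2
  0  0  0  0  0  0  0  1  2  2  2  3
  0  1  1  1  1  1  1  2  3  3  3  4
  0  1  1  1  1  1  1  2  3  4  4  5
  1  2  2  2  2  2  2  3  4  5  5  6
  1  2  3  3  3  3  3  4  5  6  6  7
  1  2  3  3  4  4  4  5  6  7  7  8
  1  2  3  3  4  5  5  6  7  8  8  9
  1  2  3  3  4  5  6  7  8  9  9  10
  1  2  3  3  4  5  6  7  8  9  10  11
  1  2  3  4  5  6  7  8  9  10  11  12

second differences of R give the permutation w = (8, 9, 12, 2, 10, 1, 3, 5, 6, 7, 11, 4).

|D(w)|=34, |Ess(w)|=5:

[(3, 7, 0), (3, 11, 2), (5, 1, 0), (5, 7, 1), (11, 4, 3)]


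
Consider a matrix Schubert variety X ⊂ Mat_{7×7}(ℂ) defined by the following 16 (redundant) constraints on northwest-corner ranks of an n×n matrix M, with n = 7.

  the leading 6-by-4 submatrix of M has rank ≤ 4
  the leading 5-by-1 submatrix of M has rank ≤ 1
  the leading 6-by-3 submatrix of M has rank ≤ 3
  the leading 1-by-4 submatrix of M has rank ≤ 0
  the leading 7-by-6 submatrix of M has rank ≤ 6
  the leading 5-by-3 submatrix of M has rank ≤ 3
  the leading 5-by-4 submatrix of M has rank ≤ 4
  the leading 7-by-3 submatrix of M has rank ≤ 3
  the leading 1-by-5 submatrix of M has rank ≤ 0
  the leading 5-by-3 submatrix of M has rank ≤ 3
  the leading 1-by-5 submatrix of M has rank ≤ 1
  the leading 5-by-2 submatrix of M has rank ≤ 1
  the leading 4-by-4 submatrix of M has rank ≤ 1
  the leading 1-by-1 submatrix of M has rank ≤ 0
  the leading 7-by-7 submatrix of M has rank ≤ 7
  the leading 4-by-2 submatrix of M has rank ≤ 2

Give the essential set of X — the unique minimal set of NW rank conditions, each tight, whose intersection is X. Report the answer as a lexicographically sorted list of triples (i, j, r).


Recovering R(i,j) via the rank-extension bound from the 16 conditions:

  0 | 0 | 0 | 0 | 0 | 1 | 1
  1 | 1 | 1 | 1 | 1 | 2 | 2
  1 | 1 | 1 | 1 | 2 | 3 | 3
  1 | 1 | 1 | 1 | 2 | 3 | 4
  1 | 1 | 2 | 2 | 3 | 4 | 5
  1 | 2 | 3 | 3 | 4 | 5 | 6
  1 | 2 | 3 | 4 | 5 | 6 | 7

reading off 1-entries of Δ²R: w = (6, 1, 5, 7, 3, 2, 4).

|D(w)|=12, |Ess(w)|=3:

[(1, 5, 0), (4, 4, 1), (5, 2, 1)]


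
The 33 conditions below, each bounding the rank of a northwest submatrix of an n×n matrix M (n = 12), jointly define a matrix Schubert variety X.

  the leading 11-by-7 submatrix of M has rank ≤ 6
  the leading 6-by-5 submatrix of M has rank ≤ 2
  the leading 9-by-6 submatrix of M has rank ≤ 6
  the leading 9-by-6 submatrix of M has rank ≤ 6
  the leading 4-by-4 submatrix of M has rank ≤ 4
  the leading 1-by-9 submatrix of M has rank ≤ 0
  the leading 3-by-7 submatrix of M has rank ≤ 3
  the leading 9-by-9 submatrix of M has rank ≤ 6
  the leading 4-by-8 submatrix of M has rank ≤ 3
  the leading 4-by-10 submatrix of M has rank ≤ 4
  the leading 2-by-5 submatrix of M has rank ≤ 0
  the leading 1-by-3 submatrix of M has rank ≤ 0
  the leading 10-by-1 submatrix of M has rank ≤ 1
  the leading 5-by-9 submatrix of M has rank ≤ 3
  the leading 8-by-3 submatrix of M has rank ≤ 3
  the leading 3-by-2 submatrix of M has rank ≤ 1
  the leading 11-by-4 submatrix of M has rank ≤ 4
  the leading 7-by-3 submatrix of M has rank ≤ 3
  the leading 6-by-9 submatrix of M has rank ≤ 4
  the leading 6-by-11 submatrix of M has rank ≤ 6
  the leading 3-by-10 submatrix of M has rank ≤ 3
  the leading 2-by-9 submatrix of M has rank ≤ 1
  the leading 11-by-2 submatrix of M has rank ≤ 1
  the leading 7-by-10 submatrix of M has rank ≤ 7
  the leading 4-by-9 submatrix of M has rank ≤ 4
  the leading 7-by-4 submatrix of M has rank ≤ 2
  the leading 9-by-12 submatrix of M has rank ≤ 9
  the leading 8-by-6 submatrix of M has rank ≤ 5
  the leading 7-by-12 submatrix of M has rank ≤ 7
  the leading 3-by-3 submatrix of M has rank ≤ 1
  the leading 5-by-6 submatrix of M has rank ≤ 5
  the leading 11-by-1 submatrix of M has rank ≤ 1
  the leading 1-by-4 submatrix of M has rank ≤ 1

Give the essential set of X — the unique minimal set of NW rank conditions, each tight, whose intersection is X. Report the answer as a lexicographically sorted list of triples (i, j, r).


Reconstructing r_w from the 33 given conditions:

  R[1]: 0, 0, 0, 0, 0, 0, 0, 0, 0, 1, 1, 1
  R[2]: 0, 0, 0, 0, 0, 1, 1, 1, 1, 2, 2, 2
  R[3]: 1, 1, 1, 1, 1, 2, 2, 2, 2, 3, 3, 3
  R[4]: 1, 1, 2, 2, 2, 3, 3, 3, 3, 4, 4, 4
  R[5]: 1, 1, 2, 2, 2, 3, 3, 3, 3, 4, 5, 5
  R[6]: 1, 1, 2, 2, 2, 3, 4, 4, 4, 5, 6, 6
  R[7]: 1, 1, 2, 2, 3, 4, 5, 5, 5, 6, 7, 7
  R[8]: 1, 1, 2, 3, 4, 5, 6, 6, 6, 7, 8, 8
  R[9]: 1, 1, 2, 3, 4, 5, 6, 6, 6, 7, 8, 9
  R[10]: 1, 1, 2, 3, 4, 5, 6, 7, 7, 8, 9, 10
  R[11]: 1, 1, 2, 3, 4, 5, 6, 7, 8, 9, 10, 11
  R[12]: 1, 2, 3, 4, 5, 6, 7, 8, 9, 10, 11, 12

giving w = (10, 6, 1, 3, 11, 7, 5, 4, 12, 8, 9, 2) via Δ²R.

Rothe diagram D(w) (32 cells), 7 SE-corners (essential conditions):

[(1, 9, 0), (2, 5, 0), (5, 9, 3), (6, 5, 2), (7, 4, 2), (9, 9, 6), (11, 2, 1)]


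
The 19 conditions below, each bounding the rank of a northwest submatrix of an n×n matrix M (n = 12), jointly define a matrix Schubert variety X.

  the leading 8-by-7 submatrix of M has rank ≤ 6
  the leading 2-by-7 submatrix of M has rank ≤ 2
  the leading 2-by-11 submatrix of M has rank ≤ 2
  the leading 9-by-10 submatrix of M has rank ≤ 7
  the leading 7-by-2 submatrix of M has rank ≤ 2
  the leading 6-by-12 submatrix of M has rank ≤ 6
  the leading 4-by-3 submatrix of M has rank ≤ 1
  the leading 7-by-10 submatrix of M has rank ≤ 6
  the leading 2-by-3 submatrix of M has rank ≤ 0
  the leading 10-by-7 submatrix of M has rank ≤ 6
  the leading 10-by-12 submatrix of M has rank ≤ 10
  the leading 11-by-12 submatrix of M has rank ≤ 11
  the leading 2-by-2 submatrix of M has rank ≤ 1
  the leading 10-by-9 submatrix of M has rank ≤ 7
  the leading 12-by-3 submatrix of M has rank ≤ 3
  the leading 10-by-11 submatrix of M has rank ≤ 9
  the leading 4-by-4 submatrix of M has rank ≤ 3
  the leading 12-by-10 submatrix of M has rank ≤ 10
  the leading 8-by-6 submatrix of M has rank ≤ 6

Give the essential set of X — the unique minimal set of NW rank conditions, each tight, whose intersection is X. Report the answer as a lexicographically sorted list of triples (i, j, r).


The tightest implied rank at each (i,j), from the 19 conditions:

  0  0  0  1  1  1  1  1  1  1  1  1
  0  0  0  1  2  2  2  2  2  2  2  2
  1  1  1  2  3  3  3  3  3  3  3  3
  1  1  1  2  3  4  4  4  4  4  4  4
  1  2  2  3  4  5  5  5  5  5  5  5
  1  2  3  4  5  6  6  6  6  6  6  6
  1  2  3  4  5  6  6  6  6  6  7  7
  1  2  3  4  5  6  6  7  7  7  8  8
  1  2  3  4  5  6  6  7  7  7  8  9
  1  2  3  4  5  6  6  7  7  8  9  10
  1  2  3  4  5  6  7  8  8  9  10  11
  1  2  3  4  5  6  7  8  9  10  11  12

giving w = (4, 5, 1, 6, 2, 3, 11, 8, 12, 10, 7, 9) via Δ²R.

Fulton essential set (6 of the 18 Rothe cells):

[(2, 3, 0), (4, 3, 1), (7, 10, 6), (9, 10, 7), (10, 7, 6), (10, 9, 7)]


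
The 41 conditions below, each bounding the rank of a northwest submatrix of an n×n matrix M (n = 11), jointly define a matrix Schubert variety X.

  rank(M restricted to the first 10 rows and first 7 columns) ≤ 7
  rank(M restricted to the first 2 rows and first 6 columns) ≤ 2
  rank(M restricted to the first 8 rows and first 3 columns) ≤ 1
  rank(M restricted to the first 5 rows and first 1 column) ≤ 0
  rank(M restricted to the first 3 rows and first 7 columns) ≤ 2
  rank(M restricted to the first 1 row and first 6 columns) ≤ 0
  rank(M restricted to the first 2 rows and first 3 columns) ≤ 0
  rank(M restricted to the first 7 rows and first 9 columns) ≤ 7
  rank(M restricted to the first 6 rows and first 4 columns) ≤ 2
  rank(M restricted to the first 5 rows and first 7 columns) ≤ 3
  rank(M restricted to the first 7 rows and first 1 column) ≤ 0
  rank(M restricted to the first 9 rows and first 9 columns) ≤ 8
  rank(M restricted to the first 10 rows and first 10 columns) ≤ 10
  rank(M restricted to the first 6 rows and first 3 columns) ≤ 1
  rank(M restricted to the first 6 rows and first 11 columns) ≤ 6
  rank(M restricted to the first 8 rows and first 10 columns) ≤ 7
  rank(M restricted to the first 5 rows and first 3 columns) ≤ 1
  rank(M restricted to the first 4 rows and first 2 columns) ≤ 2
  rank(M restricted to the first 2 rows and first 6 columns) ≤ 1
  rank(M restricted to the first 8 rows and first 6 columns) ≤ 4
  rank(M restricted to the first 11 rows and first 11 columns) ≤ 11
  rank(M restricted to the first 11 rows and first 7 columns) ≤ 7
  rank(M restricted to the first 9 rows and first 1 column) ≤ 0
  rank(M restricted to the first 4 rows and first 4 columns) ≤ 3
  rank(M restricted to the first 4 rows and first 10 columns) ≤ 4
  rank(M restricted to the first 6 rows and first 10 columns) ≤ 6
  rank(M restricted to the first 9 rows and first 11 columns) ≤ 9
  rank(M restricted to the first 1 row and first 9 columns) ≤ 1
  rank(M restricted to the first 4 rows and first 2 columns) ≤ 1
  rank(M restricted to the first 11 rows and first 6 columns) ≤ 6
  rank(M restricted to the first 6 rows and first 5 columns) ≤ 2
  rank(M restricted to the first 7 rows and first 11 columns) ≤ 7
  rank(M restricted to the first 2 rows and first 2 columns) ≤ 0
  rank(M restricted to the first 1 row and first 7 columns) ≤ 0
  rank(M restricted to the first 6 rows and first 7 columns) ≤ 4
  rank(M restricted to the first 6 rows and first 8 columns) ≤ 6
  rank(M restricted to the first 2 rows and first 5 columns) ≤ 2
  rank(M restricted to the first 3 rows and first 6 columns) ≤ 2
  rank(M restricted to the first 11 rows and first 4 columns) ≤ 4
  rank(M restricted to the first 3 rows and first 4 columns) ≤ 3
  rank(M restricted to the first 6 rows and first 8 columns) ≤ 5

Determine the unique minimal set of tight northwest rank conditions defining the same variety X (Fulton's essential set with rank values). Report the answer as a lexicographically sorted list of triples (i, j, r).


Computing R[i][j] = min implied NW-rank bound (n=11, 41 conditions):

  i=1: 0 0 0 0 0 0 0 1 1 1 1
  i=2: 0 0 0 1 1 1 1 2 2 2 2
  i=3: 0 1 1 2 2 2 2 3 3 3 3
  i=4: 0 1 1 2 2 3 3 4 4 4 4
  i=5: 0 1 1 2 2 3 3 4 5 5 5
  i=6: 0 1 1 2 2 3 4 5 6 6 6
  i=7: 0 1 1 2 3 4 5 6 7 7 7
  i=8: 0 1 1 2 3 4 5 6 7 7 8
  i=9: 0 1 2 3 4 5 6 7 8 8 9
  i=10: 1 2 3 4 5 6 7 8 9 9 10
  i=11: 1 2 3 4 5 6 7 8 9 10 11

hence w(1..11) = (8, 4, 2, 6, 9, 7, 5, 11, 3, 1, 10).

7 SE-corners of the 27-cell Rothe diagram give Ess(w):

[(1, 7, 0), (2, 3, 0), (5, 7, 3), (6, 5, 2), (8, 3, 1), (8, 10, 7), (9, 1, 0)]


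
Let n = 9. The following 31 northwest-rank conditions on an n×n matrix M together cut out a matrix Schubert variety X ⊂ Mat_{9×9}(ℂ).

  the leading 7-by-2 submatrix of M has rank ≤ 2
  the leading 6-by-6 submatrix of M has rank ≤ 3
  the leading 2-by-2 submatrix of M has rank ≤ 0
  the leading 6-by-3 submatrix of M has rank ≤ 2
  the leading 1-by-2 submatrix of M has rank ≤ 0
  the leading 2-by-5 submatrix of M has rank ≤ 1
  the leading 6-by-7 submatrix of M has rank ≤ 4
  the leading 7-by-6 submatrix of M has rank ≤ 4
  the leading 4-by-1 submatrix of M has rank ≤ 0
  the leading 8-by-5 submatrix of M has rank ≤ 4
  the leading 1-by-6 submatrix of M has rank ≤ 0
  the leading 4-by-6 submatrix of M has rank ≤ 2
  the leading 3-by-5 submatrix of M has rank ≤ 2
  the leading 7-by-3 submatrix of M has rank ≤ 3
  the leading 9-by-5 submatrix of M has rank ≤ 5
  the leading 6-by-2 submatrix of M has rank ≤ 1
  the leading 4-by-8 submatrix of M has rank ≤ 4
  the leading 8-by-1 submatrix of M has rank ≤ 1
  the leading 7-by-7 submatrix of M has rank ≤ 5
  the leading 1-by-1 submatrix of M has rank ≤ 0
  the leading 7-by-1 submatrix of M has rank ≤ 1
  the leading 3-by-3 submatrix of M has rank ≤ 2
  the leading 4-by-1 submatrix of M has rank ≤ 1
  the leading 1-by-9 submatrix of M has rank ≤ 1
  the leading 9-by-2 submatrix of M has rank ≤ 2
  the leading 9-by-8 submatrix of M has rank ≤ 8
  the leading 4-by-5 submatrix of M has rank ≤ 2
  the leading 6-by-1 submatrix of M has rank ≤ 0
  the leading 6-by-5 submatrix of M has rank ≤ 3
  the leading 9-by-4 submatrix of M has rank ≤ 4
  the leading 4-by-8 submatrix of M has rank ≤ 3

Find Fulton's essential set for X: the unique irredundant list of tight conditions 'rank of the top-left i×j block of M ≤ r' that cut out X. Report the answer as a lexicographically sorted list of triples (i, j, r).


Recovering R(i,j) via the rank-extension bound from the 31 conditions:

  i=1: 0  0  0  0  0  0  1  1  1
  i=2: 0  0  1  1  1  1  2  2  2
  i=3: 0  1  2  2  2  2  3  3  3
  i=4: 0  1  2  2  2  2  3  3  4
  i=5: 0  1  2  3  3  3  4  4  5
  i=6: 0  1  2  3  3  3  4  5  6
  i=7: 1  2  3  4  4  4  5  6  7
  i=8: 1  2  3  4  4  5  6  7  8
  i=9: 1  2  3  4  5  6  7  8  9

reading off 1-entries of Δ²R: w = (7, 3, 2, 9, 4, 8, 1, 6, 5).

7 SE-corners of the 19-cell Rothe diagram give Ess(w):

[(1, 6, 0), (2, 2, 0), (4, 6, 2), (4, 8, 3), (6, 1, 0), (6, 6, 3), (8, 5, 4)]
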